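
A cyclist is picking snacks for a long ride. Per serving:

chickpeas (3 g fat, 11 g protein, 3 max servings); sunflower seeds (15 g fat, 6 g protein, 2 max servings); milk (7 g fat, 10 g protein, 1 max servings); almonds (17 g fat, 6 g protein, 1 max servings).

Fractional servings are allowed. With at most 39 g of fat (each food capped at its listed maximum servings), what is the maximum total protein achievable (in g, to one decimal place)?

Protein per g fat: chickpeas 3.667, milk 1.429, sunflower seeds 0.4, almonds 0.3529.
Take 3 servings of chickpeas: uses 9 g fat, +33.0 g protein (running total 33.0 g).
Take 1 serving of milk: uses 7 g fat, +10.0 g protein (running total 43.0 g).
Take 1.533 servings of sunflower seeds: uses 23 g fat, +9.2 g protein (running total 52.2 g).
Greedy by best ratio exhausts the fat allowance optimally: 52.2 g.

52.2 g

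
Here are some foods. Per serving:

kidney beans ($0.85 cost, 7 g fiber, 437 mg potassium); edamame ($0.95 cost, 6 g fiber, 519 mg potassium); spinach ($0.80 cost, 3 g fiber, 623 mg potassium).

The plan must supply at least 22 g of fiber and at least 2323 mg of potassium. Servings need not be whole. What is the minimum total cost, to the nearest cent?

An LP optimum is at a vertex; with two nutrient constraints at most two foods are used. Check each candidate.
kidney beans only: max(22/7, 2323/437) = 5.316 servings → $4.52.
edamame only: max(22/6, 2323/519) = 4.476 servings → $4.25.
spinach only: max(22/3, 2323/623) = 7.333 servings → $5.87.
kidney beans + edamame: intersection lies outside the first quadrant.
kidney beans + spinach with both tight: 2.209 servings and 2.179 servings → $3.62.
edamame + spinach with both tight: 3.089 servings and 1.155 servings → $3.86.
The minimum over all feasible corners is $3.62.

$3.62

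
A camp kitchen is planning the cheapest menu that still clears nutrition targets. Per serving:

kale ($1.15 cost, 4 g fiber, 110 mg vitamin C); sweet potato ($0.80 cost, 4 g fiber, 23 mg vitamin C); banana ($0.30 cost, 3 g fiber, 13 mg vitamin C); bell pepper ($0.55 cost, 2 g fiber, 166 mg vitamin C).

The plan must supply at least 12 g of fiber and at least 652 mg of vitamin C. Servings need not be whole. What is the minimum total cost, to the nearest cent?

$2.53

kale only: max(12/4, 652/110) = 5.927 servings → $6.82.
sweet potato only: max(12/4, 652/23) = 28.35 servings → $22.68.
banana only: max(12/3, 652/13) = 50.15 servings → $15.05.
bell pepper only: max(12/2, 652/166) = 6 servings → $3.30.
kale + sweet potato with both targets exact would need a negative amount; discard.
kale + banana: the both-tight solution has a negative serving — not a feasible corner.
kale + bell pepper with both tight: 1.55 servings and 2.901 servings → $3.38.
sweet potato + banana: intersection lies outside the first quadrant.
sweet potato + bell pepper with both tight: 1.113 servings and 3.773 servings → $2.97.
banana + bell pepper with both tight: 1.458 servings and 3.814 servings → $2.53.
So the least-cost plan costs $2.53.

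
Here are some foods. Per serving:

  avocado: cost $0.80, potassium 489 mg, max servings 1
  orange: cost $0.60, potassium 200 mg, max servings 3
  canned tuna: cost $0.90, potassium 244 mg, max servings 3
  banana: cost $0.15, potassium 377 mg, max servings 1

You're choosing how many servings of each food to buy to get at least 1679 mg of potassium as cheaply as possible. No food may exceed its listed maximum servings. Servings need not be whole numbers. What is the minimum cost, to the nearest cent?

$3.54

Cost per mg of potassium: banana $0.0004, avocado $0.0016, orange $0.0030, canned tuna $0.0037.
Take 1 serving of banana: +377.0 mg potassium for $0.15 (total $0.15, still need 1302.0 mg).
Take 1 serving of avocado: +489.0 mg potassium for $0.80 (total $0.95, still need 813.0 mg).
Take 3 servings of orange: +600.0 mg potassium for $1.80 (total $2.75, still need 213.0 mg).
Take 0.873 servings of canned tuna: +213.0 mg potassium for $0.79 (total $3.54, still need 0.0 mg).
Greedy by cheapest-per-mg is optimal for a single linear constraint, so the minimum cost is $3.54.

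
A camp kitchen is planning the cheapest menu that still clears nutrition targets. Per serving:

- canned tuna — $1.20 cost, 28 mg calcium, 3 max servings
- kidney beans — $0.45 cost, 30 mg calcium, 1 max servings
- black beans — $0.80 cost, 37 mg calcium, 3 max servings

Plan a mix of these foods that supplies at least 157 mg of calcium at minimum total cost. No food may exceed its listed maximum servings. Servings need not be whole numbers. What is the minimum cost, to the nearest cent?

$3.54

Cost per mg of calcium: kidney beans $0.0150, black beans $0.0216, canned tuna $0.0429.
Take 1 serving of kidney beans: +30.0 mg calcium for $0.45 (total $0.45, still need 127.0 mg).
Take 3 servings of black beans: +111.0 mg calcium for $2.40 (total $2.85, still need 16.0 mg).
Take 0.5714 servings of canned tuna: +16.0 mg calcium for $0.69 (total $3.54, still need 0.0 mg).
Greedy by cheapest-per-mg is optimal for a single linear constraint, so the minimum cost is $3.54.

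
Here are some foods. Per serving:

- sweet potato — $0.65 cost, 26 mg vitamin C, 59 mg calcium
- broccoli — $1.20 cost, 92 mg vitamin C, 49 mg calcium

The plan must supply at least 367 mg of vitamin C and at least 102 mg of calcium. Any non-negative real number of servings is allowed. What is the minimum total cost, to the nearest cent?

Minimising a linear cost over {vitamin C ≥ 367, calcium ≥ 102, servings ≥ 0} — the optimum is at a vertex, using one or two foods.
sweet potato only: max(367/26, 102/59) = 14.12 servings → $9.18.
broccoli only: max(367/92, 102/49) = 3.989 servings → $4.79.
sweet potato + broccoli with both targets exact would need a negative amount; discard.
The minimum over all feasible corners is $4.79.

$4.79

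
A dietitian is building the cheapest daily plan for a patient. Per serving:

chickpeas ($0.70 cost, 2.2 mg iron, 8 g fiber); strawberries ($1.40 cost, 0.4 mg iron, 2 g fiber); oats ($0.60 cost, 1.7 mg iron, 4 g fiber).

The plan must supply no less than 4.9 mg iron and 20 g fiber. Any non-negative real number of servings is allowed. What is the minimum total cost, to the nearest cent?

Compare the cost at each extreme point of the feasible region.
chickpeas only: max(4.9/2.2, 20/8) = 2.5 servings → $1.75.
strawberries only: max(4.9/0.4, 20/2) = 12.25 servings → $17.15.
oats only: max(4.9/1.7, 20/4) = 5 servings → $3.00.
chickpeas + strawberries with both tight: 1.5 servings and 4 servings → $6.65.
chickpeas + oats: intersection lies outside the first quadrant.
strawberries + oats with both tight: 8 servings and 1 serving → $11.80.
Cheapest feasible corner: $1.75.

$1.75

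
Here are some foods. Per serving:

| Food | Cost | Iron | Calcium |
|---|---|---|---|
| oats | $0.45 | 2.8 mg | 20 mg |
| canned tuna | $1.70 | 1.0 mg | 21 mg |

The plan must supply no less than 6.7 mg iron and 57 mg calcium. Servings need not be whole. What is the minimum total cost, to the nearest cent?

$1.28

An LP optimum is at a vertex; with two nutrient constraints at most two foods are used. Check each candidate.
oats only: max(6.7/2.8, 57/20) = 2.85 servings → $1.28.
canned tuna only: max(6.7/1.0, 57/21) = 6.7 servings → $11.39.
oats + canned tuna with both tight: 2.157 servings and 0.6598 servings → $2.09.
Cheapest feasible corner: $1.28.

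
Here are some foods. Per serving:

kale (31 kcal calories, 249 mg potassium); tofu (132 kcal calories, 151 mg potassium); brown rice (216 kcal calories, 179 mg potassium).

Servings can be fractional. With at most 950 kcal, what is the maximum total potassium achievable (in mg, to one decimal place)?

7630.6 mg

Potassium per kcal: kale 8.032, tofu 1.144, brown rice 0.8287.
With no serving limits, spend the whole calories allowance on kale: 950 kcal / 31 kcal × 249 mg = 7630.6 mg.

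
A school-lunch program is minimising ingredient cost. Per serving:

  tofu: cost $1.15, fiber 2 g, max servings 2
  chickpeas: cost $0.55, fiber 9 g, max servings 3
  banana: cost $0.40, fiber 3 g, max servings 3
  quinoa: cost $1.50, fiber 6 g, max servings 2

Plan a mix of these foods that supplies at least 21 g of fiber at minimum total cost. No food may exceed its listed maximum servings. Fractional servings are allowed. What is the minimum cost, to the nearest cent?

Cost per g of fiber: chickpeas $0.0611, banana $0.1333, quinoa $0.2500, tofu $0.5750.
Take 2.333 servings of chickpeas: +21.0 g fiber for $1.28 (total $1.28, still need 0.0 g).
Greedy by cheapest-per-g is optimal for a single linear constraint, so the minimum cost is $1.28.

$1.28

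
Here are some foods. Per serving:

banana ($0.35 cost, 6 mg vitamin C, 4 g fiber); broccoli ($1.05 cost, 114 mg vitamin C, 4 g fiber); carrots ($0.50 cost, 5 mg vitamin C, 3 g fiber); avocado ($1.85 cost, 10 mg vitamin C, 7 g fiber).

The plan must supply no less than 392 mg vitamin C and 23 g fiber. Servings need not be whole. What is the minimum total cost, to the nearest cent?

$4.33

This is a tiny linear program; its minimum lies at a vertex of the feasible set. List the vertices and price them.
banana only: max(392/6, 23/4) = 65.33 servings → $22.87.
broccoli only: max(392/114, 23/4) = 5.75 servings → $6.04.
carrots only: max(392/5, 23/3) = 78.4 servings → $39.20.
avocado only: max(392/10, 23/7) = 39.2 servings → $72.52.
banana + broccoli with both tight: 2.44 servings and 3.31 servings → $4.33.
banana + carrots: intersection lies outside the first quadrant.
banana + avocado: intersection lies outside the first quadrant.
broccoli + carrots with both tight: 3.295 servings and 3.273 servings → $5.10.
broccoli + avocado with both tight: 3.317 servings and 1.391 servings → $6.05.
carrots + avocado: intersection lies outside the first quadrant.
So the least-cost plan costs $4.33.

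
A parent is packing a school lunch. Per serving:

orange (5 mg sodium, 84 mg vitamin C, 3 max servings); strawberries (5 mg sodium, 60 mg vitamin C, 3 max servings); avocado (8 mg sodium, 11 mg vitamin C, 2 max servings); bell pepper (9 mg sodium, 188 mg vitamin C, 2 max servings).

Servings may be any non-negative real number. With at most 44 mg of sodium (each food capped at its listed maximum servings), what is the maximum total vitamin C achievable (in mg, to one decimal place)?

Vitamin C per mg sodium: bell pepper 20.89, orange 16.8, strawberries 12, avocado 1.375.
Take 2 servings of bell pepper: uses 18 mg sodium, +376.0 mg vitamin C (running total 376.0 mg).
Take 3 servings of orange: uses 15 mg sodium, +252.0 mg vitamin C (running total 628.0 mg).
Take 2.2 servings of strawberries: uses 11 mg sodium, +132.0 mg vitamin C (running total 760.0 mg).
Greedy by best ratio exhausts the sodium allowance optimally: 760.0 mg.

760.0 mg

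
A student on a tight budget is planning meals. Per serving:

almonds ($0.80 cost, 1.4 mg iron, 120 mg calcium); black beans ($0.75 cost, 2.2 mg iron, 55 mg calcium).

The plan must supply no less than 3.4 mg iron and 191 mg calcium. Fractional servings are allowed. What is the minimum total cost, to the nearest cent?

An LP optimum is at a vertex; with two nutrient constraints at most two foods are used. Check each candidate.
almonds only: max(3.4/1.4, 191/120) = 2.429 servings → $1.94.
black beans only: max(3.4/2.2, 191/55) = 3.473 servings → $2.60.
almonds + black beans with both tight: 1.247 servings and 0.7519 servings → $1.56.
The minimum over all feasible corners is $1.56.

$1.56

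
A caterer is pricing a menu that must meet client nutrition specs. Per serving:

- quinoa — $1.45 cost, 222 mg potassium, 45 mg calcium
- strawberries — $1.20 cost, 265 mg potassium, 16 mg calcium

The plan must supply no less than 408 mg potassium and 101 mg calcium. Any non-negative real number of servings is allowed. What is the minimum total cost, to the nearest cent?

$3.25

Two binding constraints pin down two serving amounts, so the optimal mix uses at most two foods. The candidates are each food alone (scaled to the tighter of potassium/calcium) and each pair with both constraints tight.
quinoa only: max(408/222, 101/45) = 2.244 servings → $3.25.
strawberries only: max(408/265, 101/16) = 6.312 servings → $7.58.
quinoa + strawberries: intersection lies outside the first quadrant.
So the least-cost plan costs $3.25.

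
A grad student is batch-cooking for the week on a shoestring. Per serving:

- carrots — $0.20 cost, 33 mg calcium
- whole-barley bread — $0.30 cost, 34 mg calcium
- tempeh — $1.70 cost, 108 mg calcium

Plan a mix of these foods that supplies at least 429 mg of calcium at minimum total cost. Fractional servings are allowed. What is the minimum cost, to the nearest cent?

$2.60

Cost per mg of calcium: carrots $0.0061, whole-barley bread $0.0088, tempeh $0.0157.
With no serving limits, use only carrots: 429 mg / 33 mg = 13 servings × $0.20 = $2.60.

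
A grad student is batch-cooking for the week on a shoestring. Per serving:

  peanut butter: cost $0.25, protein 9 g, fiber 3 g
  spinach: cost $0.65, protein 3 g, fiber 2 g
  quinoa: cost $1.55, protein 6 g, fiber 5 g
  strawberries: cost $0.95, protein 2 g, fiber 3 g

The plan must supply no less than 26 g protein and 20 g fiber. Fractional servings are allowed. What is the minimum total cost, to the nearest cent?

peanut butter only: max(26/9, 20/3) = 6.667 servings → $1.67.
spinach only: max(26/3, 20/2) = 10 servings → $6.50.
quinoa only: max(26/6, 20/5) = 4.333 servings → $6.72.
strawberries only: max(26/2, 20/3) = 13 servings → $12.35.
peanut butter + spinach: intersection lies outside the first quadrant.
peanut butter + quinoa with both tight: 0.3704 servings and 3.778 servings → $5.95.
peanut butter + strawberries with both tight: 1.81 servings and 4.857 servings → $5.07.
spinach + quinoa with both tight: 3.333 servings and 2.667 servings → $6.30.
spinach + strawberries with both tight: 7.6 servings and 1.6 servings → $6.46.
quinoa + strawberries: the both-tight solution has a negative serving — not a feasible corner.
The minimum over all feasible corners is $1.67.

$1.67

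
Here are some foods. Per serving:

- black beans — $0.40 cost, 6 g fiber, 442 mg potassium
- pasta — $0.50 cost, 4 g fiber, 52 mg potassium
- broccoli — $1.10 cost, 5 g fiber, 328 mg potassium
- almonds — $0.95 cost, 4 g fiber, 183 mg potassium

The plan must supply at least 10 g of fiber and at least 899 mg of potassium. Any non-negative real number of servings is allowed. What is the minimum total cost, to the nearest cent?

$0.81

For a min-cost LP with two ≥-constraints, a basic feasible solution has at most two positive variables.
black beans only: max(10/6, 899/442) = 2.034 servings → $0.81.
pasta only: max(10/4, 899/52) = 17.29 servings → $8.64.
broccoli only: max(10/5, 899/328) = 2.741 servings → $3.01.
almonds only: max(10/4, 899/183) = 4.913 servings → $4.67.
black beans + pasta: intersection lies outside the first quadrant.
black beans + broccoli: the both-tight solution has a negative serving — not a feasible corner.
black beans + almonds: the both-tight solution has a negative serving — not a feasible corner.
pasta + broccoli with both targets exact would need a negative amount; discard.
pasta + almonds: the both-tight solution has a negative serving — not a feasible corner.
broccoli + almonds with both targets exact would need a negative amount; discard.
Cheapest feasible corner: $0.81.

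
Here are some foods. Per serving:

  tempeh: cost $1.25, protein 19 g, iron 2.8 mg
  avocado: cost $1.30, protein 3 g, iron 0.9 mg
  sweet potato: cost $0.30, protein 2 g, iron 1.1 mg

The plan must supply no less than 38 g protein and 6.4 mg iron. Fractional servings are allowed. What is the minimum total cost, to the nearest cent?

Check every corner: each single food scaled to meet both minima, and each pair solved so both constraints bind.
tempeh only: max(38/19, 6.4/2.8) = 2.286 servings → $2.86.
avocado only: max(38/3, 6.4/0.9) = 12.67 servings → $16.47.
sweet potato only: max(38/2, 6.4/1.1) = 19 servings → $5.70.
tempeh + avocado with both tight: 1.724 servings and 1.747 servings → $4.43.
tempeh + sweet potato with both tight: 1.895 servings and 0.9935 servings → $2.67.
avocado + sweet potato with both targets exact would need a negative amount; discard.
The minimum over all feasible corners is $2.67.

$2.67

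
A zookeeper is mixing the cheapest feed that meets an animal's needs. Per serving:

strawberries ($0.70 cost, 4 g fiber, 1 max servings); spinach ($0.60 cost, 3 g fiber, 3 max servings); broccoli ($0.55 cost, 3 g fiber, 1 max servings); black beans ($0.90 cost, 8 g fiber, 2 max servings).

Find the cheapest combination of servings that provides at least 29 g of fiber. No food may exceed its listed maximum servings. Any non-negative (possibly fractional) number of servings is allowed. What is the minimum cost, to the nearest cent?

Cost per g of fiber: black beans $0.1125, strawberries $0.1750, broccoli $0.1833, spinach $0.2000.
Take 2 servings of black beans: +16.0 g fiber for $1.80 (total $1.80, still need 13.0 g).
Take 1 serving of strawberries: +4.0 g fiber for $0.70 (total $2.50, still need 9.0 g).
Take 1 serving of broccoli: +3.0 g fiber for $0.55 (total $3.05, still need 6.0 g).
Take 2 servings of spinach: +6.0 g fiber for $1.20 (total $4.25, still need 0.0 g).
Greedy by cheapest-per-g is optimal for a single linear constraint, so the minimum cost is $4.25.

$4.25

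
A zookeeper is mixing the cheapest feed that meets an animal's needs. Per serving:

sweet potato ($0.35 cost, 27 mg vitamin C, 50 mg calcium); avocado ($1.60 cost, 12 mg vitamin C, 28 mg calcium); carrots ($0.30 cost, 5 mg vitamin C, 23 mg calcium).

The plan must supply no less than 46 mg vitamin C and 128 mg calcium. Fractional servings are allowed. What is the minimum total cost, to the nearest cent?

$0.90

sweet potato only: max(46/27, 128/50) = 2.56 servings → $0.90.
avocado only: max(46/12, 128/28) = 4.571 servings → $7.31.
carrots only: max(46/5, 128/23) = 9.2 servings → $2.76.
sweet potato + avocado with both targets exact would need a negative amount; discard.
sweet potato + carrots with both tight: 1.127 servings and 3.116 servings → $1.33.
avocado + carrots with both tight: 3.074 servings and 1.824 servings → $5.46.
The minimum over all feasible corners is $0.90.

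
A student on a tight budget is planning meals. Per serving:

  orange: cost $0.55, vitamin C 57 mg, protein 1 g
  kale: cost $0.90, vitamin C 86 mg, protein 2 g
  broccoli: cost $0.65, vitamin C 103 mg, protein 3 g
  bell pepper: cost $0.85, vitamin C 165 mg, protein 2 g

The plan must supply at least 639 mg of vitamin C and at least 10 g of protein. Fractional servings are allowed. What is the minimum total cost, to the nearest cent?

$3.45

The cheapest plan sits at a corner of the feasible region — with two constraints it uses at most two foods.
orange only: max(639/57, 10/1) = 11.21 servings → $6.17.
kale only: max(639/86, 10/2) = 7.43 servings → $6.69.
broccoli only: max(639/103, 10/3) = 6.204 servings → $4.03.
bell pepper only: max(639/165, 10/2) = 5 servings → $4.25.
orange + kale with both targets exact would need a negative amount; discard.
orange + broccoli: intersection lies outside the first quadrant.
orange + bell pepper with both tight: 7.294 servings and 1.353 servings → $5.16.
kale + broccoli with both targets exact would need a negative amount; discard.
kale + bell pepper with both tight: 2.354 servings and 2.646 servings → $4.37.
broccoli + bell pepper with both tight: 1.287 servings and 3.069 servings → $3.45.
The minimum over all feasible corners is $3.45.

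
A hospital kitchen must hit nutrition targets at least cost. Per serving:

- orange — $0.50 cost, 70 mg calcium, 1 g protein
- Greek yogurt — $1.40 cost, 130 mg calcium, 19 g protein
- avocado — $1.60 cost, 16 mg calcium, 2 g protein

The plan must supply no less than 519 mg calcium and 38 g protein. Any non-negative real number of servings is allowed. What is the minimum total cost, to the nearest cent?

$4.55

Compare the cost at each extreme point of the feasible region.
orange only: max(519/70, 38/1) = 38 servings → $19.00.
Greek yogurt only: max(519/130, 38/19) = 3.992 servings → $5.59.
avocado only: max(519/16, 38/2) = 32.44 servings → $51.90.
orange + Greek yogurt with both tight: 4.101 servings and 1.784 servings → $4.55.
orange + avocado with both tight: 3.468 servings and 17.27 servings → $29.36.
Greek yogurt + avocado with both targets exact would need a negative amount; discard.
So the least-cost plan costs $4.55.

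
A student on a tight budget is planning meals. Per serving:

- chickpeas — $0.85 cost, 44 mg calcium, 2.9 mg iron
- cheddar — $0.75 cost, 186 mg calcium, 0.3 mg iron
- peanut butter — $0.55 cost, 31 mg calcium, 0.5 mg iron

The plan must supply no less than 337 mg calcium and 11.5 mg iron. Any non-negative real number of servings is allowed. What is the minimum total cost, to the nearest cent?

The cheapest plan sits at a corner of the feasible region — with two constraints it uses at most two foods.
chickpeas only: max(337/44, 11.5/2.9) = 7.659 servings → $6.51.
cheddar only: max(337/186, 11.5/0.3) = 38.33 servings → $28.75.
peanut butter only: max(337/31, 11.5/0.5) = 23 servings → $12.65.
chickpeas + cheddar with both tight: 3.873 servings and 0.8957 servings → $3.96.
chickpeas + peanut butter with both tight: 2.769 servings and 6.941 servings → $6.17.
cheddar + peanut butter: intersection lies outside the first quadrant.
So the least-cost plan costs $3.96.

$3.96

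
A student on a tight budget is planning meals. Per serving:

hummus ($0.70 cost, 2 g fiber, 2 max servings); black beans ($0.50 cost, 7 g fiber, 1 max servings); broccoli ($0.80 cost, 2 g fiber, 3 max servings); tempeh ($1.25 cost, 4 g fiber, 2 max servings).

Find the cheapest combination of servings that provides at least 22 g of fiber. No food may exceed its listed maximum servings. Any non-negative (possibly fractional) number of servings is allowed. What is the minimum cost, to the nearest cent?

Cost per g of fiber: black beans $0.0714, tempeh $0.3125, hummus $0.3500, broccoli $0.4000.
Take 1 serving of black beans: +7.0 g fiber for $0.50 (total $0.50, still need 15.0 g).
Take 2 servings of tempeh: +8.0 g fiber for $2.50 (total $3.00, still need 7.0 g).
Take 2 servings of hummus: +4.0 g fiber for $1.40 (total $4.40, still need 3.0 g).
Take 1.5 servings of broccoli: +3.0 g fiber for $1.20 (total $5.60, still need 0.0 g).
Filling from the cheapest source first is optimal under one linear minimum: $5.60.

$5.60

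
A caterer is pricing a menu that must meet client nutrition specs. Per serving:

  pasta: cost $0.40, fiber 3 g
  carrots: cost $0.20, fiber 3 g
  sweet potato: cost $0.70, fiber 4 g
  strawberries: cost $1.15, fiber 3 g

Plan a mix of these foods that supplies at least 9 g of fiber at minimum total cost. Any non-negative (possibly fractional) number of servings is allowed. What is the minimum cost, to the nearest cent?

$0.60

Cost per g of fiber: carrots $0.0667, pasta $0.1333, sweet potato $0.1750, strawberries $0.3833.
With no serving limits, use only carrots: 9 g / 3 g = 3 servings × $0.20 = $0.60.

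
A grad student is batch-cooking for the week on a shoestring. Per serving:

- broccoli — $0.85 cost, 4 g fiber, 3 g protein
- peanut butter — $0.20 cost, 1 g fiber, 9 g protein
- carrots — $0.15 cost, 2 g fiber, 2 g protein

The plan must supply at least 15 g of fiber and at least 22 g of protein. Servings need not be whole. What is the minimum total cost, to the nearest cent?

The cheapest plan sits at a corner of the feasible region — with two constraints it uses at most two foods.
broccoli only: max(15/4, 22/3) = 7.333 servings → $6.23.
peanut butter only: max(15/1, 22/9) = 15 servings → $3.00.
carrots only: max(15/2, 22/2) = 11 servings → $1.65.
broccoli + peanut butter with both tight: 3.424 servings and 1.303 servings → $3.17.
broccoli + carrots: the both-tight solution has a negative serving — not a feasible corner.
peanut butter + carrots with both tight: 0.875 servings and 7.062 servings → $1.23.
The minimum over all feasible corners is $1.23.

$1.23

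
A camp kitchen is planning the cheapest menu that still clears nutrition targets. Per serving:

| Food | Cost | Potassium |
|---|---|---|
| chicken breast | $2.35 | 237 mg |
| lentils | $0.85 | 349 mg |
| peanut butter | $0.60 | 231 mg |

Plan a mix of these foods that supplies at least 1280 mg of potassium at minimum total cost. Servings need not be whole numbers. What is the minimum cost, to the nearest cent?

Cost per mg of potassium: lentils $0.0024, peanut butter $0.0026, chicken breast $0.0099.
With no serving limits, use only lentils: 1280 mg / 349 mg = 3.668 servings × $0.85 = $3.12.

$3.12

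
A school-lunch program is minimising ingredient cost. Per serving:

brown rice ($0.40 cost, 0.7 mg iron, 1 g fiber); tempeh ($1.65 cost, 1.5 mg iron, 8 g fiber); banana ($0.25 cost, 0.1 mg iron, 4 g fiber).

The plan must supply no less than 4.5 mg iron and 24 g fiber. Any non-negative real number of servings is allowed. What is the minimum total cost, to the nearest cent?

$3.45

Minimising a linear cost over {iron ≥ 4.5, fiber ≥ 24, servings ≥ 0} — the optimum is at a vertex, using one or two foods.
brown rice only: max(4.5/0.7, 24/1) = 24 servings → $9.60.
tempeh only: max(4.5/1.5, 24/8) = 3 servings → $4.95.
banana only: max(4.5/0.1, 24/4) = 45 servings → $11.25.
brown rice + tempeh with both tight: 0 servings and 3 servings → $4.95.
brown rice + banana with both tight: 5.778 servings and 4.556 servings → $3.45.
tempeh + banana with both tight: 3 servings and 0 servings → $4.95.
Cheapest feasible corner: $3.45.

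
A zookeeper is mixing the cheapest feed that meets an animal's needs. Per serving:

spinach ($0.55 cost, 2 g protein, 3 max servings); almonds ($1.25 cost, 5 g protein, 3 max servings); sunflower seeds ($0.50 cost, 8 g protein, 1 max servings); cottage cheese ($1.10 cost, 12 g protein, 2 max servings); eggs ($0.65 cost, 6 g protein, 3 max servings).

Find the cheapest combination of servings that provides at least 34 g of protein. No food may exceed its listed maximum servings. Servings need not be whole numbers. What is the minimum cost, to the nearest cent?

Cost per g of protein: sunflower seeds $0.0625, cottage cheese $0.0917, eggs $0.1083, almonds $0.2500, spinach $0.2750.
Take 1 serving of sunflower seeds: +8.0 g protein for $0.50 (total $0.50, still need 26.0 g).
Take 2 servings of cottage cheese: +24.0 g protein for $2.20 (total $2.70, still need 2.0 g).
Take 0.3333 servings of eggs: +2.0 g protein for $0.22 (total $2.92, still need 0.0 g).
Filling from the cheapest source first is optimal under one linear minimum: $2.92.

$2.92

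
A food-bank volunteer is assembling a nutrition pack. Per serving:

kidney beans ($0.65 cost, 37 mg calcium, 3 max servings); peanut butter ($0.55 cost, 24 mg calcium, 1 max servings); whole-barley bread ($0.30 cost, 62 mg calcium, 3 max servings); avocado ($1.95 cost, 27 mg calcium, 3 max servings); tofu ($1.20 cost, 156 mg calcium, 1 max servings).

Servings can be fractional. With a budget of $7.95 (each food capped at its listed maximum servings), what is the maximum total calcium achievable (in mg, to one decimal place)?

Calcium per dollar: whole-barley bread 206.7, tofu 130, kidney beans 56.92, peanut butter 43.64, avocado 13.85.
Take 3 servings of whole-barley bread: spends $0.90, +186.0 mg calcium (running total 186.0 mg).
Take 1 serving of tofu: spends $1.20, +156.0 mg calcium (running total 342.0 mg).
Take 3 servings of kidney beans: spends $1.95, +111.0 mg calcium (running total 453.0 mg).
Take 1 serving of peanut butter: spends $0.55, +24.0 mg calcium (running total 477.0 mg).
Take 1.718 servings of avocado: spends $3.35, +46.4 mg calcium (running total 523.4 mg).
Greedy by best ratio exhausts the cost allowance optimally: 523.4 mg.

523.4 mg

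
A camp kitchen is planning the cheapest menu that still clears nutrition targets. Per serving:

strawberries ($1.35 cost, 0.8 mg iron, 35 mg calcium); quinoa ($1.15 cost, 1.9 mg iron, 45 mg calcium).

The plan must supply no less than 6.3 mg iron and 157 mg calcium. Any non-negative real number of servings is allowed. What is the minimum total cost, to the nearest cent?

$4.01

Compare the cost at each extreme point of the feasible region.
strawberries only: max(6.3/0.8, 157/35) = 7.875 servings → $10.63.
quinoa only: max(6.3/1.9, 157/45) = 3.489 servings → $4.01.
strawberries + quinoa with both tight: 0.4852 servings and 3.111 servings → $4.23.
So the least-cost plan costs $4.01.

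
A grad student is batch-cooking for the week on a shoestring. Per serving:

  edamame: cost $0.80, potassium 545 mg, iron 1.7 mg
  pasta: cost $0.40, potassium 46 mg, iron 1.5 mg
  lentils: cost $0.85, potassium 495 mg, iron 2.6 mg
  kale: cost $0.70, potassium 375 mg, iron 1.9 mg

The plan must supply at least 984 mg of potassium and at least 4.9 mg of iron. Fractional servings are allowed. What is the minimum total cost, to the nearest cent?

$1.66

An LP optimum is at a vertex; with two nutrient constraints at most two foods are used. Check each candidate.
edamame only: max(984/545, 4.9/1.7) = 2.882 servings → $2.31.
pasta only: max(984/46, 4.9/1.5) = 21.39 servings → $8.56.
lentils only: max(984/495, 4.9/2.6) = 1.988 servings → $1.69.
kale only: max(984/375, 4.9/1.9) = 2.624 servings → $1.84.
edamame + pasta with both tight: 1.692 servings and 1.35 servings → $1.89.
edamame + lentils with both tight: 0.2309 servings and 1.734 servings → $1.66.
edamame + kale with both tight: 0.08065 servings and 2.507 servings → $1.82.
pasta + lentils with both targets exact would need a negative amount; discard.
pasta + kale with both targets exact would need a negative amount; discard.
lentils + kale: intersection lies outside the first quadrant.
Cheapest feasible corner: $1.66.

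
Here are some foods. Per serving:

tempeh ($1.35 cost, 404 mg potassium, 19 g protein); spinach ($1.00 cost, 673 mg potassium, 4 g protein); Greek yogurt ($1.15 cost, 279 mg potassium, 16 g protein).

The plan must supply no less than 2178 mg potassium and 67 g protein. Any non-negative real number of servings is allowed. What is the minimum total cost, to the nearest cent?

$5.68

tempeh only: max(2178/404, 67/19) = 5.391 servings → $7.28.
spinach only: max(2178/673, 67/4) = 16.75 servings → $16.75.
Greek yogurt only: max(2178/279, 67/16) = 7.806 servings → $8.98.
tempeh + spinach with both tight: 3.257 servings and 1.281 servings → $5.68.
tempeh + Greek yogurt: intersection lies outside the first quadrant.
spinach + Greek yogurt with both tight: 1.674 servings and 3.769 servings → $6.01.
Cheapest feasible corner: $5.68.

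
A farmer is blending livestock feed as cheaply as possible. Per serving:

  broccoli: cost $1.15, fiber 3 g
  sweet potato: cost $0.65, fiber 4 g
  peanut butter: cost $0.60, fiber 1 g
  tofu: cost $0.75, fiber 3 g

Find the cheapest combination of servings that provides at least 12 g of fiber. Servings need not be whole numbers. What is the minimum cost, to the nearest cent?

$1.95

Cost per g of fiber: sweet potato $0.1625, tofu $0.2500, broccoli $0.3833, peanut butter $0.6000.
With no serving limits, use only sweet potato: 12 g / 4 g = 3 servings × $0.65 = $1.95.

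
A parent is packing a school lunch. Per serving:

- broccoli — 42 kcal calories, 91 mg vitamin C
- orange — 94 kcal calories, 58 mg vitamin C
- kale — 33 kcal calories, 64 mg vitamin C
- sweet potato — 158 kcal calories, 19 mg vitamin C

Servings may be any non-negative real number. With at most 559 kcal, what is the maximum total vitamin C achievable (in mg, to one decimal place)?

1211.2 mg

Vitamin C per kcal: broccoli 2.167, kale 1.939, orange 0.617, sweet potato 0.1203.
With no serving limits, spend the whole calories allowance on broccoli: 559 kcal / 42 kcal × 91 mg = 1211.2 mg.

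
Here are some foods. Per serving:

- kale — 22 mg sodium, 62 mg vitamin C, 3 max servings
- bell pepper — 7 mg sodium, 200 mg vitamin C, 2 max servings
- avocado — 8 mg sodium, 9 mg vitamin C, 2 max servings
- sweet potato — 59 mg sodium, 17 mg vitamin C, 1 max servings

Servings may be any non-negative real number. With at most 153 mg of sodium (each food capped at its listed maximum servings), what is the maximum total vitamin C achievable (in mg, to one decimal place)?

620.4 mg

Vitamin C per mg sodium: bell pepper 28.57, kale 2.818, avocado 1.125, sweet potato 0.2881.
Take 2 servings of bell pepper: uses 14 mg sodium, +400.0 mg vitamin C (running total 400.0 mg).
Take 3 servings of kale: uses 66 mg sodium, +186.0 mg vitamin C (running total 586.0 mg).
Take 2 servings of avocado: uses 16 mg sodium, +18.0 mg vitamin C (running total 604.0 mg).
Take 0.9661 servings of sweet potato: uses 57 mg sodium, +16.4 mg vitamin C (running total 620.4 mg).
Greedy by best ratio exhausts the sodium allowance optimally: 620.4 mg.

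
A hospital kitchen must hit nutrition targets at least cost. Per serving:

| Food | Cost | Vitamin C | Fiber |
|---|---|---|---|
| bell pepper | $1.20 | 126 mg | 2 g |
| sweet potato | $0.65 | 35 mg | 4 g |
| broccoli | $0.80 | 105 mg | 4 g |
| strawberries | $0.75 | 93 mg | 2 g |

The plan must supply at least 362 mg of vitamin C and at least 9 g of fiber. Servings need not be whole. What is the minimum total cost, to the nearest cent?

$2.76

Minimising a linear cost over {vitamin C ≥ 362, fiber ≥ 9, servings ≥ 0} — the optimum is at a vertex, using one or two foods.
bell pepper only: max(362/126, 9/2) = 4.5 servings → $5.40.
sweet potato only: max(362/35, 9/4) = 10.34 servings → $6.72.
broccoli only: max(362/105, 9/4) = 3.448 servings → $2.76.
strawberries only: max(362/93, 9/2) = 4.5 servings → $3.38.
bell pepper + sweet potato with both tight: 2.611 servings and 0.9447 servings → $3.75.
bell pepper + broccoli with both tight: 1.711 servings and 1.395 servings → $3.17.
bell pepper + strawberries: intersection lies outside the first quadrant.
sweet potato + broccoli: the both-tight solution has a negative serving — not a feasible corner.
sweet potato + strawberries with both tight: 0.3742 servings and 3.752 servings → $3.06.
broccoli + strawberries with both tight: 0.6975 servings and 3.105 servings → $2.89.
Cheapest feasible corner: $2.76.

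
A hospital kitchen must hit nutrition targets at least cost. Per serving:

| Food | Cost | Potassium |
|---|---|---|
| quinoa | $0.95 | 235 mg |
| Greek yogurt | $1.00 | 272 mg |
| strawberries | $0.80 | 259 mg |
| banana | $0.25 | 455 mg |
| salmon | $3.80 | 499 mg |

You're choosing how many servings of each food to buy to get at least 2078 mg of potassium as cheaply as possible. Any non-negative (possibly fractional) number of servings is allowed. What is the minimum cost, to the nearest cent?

Cost per mg of potassium: banana $0.0005, strawberries $0.0031, Greek yogurt $0.0037, quinoa $0.0040, salmon $0.0076.
With no serving limits, use only banana: 2078 mg / 455 mg = 4.567 servings × $0.25 = $1.14.

$1.14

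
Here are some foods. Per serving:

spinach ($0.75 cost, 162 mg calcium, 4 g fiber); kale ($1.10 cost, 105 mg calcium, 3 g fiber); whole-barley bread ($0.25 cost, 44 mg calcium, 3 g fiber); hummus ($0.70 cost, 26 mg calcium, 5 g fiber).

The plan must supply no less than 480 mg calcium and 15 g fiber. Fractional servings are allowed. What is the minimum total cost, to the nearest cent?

A basic optimal solution has at most two foods positive. Try each food alone and each pair with both targets met exactly.
spinach only: max(480/162, 15/4) = 3.75 servings → $2.81.
kale only: max(480/105, 15/3) = 5 servings → $5.50.
whole-barley bread only: max(480/44, 15/3) = 10.91 servings → $2.73.
hummus only: max(480/26, 15/5) = 18.46 servings → $12.92.
spinach + kale with both targets exact would need a negative amount; discard.
spinach + whole-barley bread with both tight: 2.516 servings and 1.645 servings → $2.30.
spinach + hummus with both tight: 2.847 servings and 0.7224 servings → $2.64.
kale + whole-barley bread with both tight: 4.262 servings and 0.7377 servings → $4.87.
kale + hummus with both tight: 4.497 servings and 0.302 servings → $5.16.
whole-barley bread + hummus with both targets exact would need a negative amount; discard.
So the least-cost plan costs $2.30.

$2.30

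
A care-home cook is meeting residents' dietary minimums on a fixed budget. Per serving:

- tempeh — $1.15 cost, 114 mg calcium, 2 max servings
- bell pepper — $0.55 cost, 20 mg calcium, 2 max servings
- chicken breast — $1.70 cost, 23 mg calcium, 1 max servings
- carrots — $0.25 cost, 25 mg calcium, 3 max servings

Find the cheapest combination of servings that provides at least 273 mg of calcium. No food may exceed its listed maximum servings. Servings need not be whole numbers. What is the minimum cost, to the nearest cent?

$2.75

Cost per mg of calcium: carrots $0.0100, tempeh $0.0101, bell pepper $0.0275, chicken breast $0.0739.
Take 3 servings of carrots: +75.0 mg calcium for $0.75 (total $0.75, still need 198.0 mg).
Take 1.737 servings of tempeh: +198.0 mg calcium for $2.00 (total $2.75, still need 0.0 mg).
Greedy by cheapest-per-mg is optimal for a single linear constraint, so the minimum cost is $2.75.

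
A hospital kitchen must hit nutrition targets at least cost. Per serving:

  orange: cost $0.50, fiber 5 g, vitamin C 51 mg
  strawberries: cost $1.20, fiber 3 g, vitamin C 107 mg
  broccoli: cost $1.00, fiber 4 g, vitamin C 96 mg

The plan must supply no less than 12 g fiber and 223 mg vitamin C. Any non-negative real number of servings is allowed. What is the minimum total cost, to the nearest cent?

Two binding constraints pin down two serving amounts, so the optimal mix uses at most two foods. The candidates are each food alone (scaled to the tighter of fiber/vitamin C) and each pair with both constraints tight.
orange only: max(12/5, 223/51) = 4.373 servings → $2.19.
strawberries only: max(12/3, 223/107) = 4 servings → $4.80.
broccoli only: max(12/4, 223/96) = 3 servings → $3.00.
orange + strawberries with both tight: 1.61 servings and 1.317 servings → $2.39.
orange + broccoli with both tight: 0.942 servings and 1.822 servings → $2.29.
strawberries + broccoli with both targets exact would need a negative amount; discard.
The minimum over all feasible corners is $2.19.

$2.19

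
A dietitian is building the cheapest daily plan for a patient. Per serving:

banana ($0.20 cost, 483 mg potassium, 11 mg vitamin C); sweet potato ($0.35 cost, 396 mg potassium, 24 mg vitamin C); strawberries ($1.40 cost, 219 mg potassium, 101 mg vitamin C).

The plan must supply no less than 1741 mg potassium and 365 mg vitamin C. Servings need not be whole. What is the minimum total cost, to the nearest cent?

A basic optimal solution has at most two foods positive. Try each food alone and each pair with both targets met exactly.
banana only: max(1741/483, 365/11) = 33.18 servings → $6.64.
sweet potato only: max(1741/396, 365/24) = 15.21 servings → $5.32.
strawberries only: max(1741/219, 365/101) = 7.95 servings → $11.13.
banana + sweet potato: the both-tight solution has a negative serving — not a feasible corner.
banana + strawberries with both tight: 2.068 servings and 3.389 servings → $5.16.
sweet potato + strawberries with both tight: 2.761 servings and 2.958 servings → $5.11.
The minimum over all feasible corners is $5.11.

$5.11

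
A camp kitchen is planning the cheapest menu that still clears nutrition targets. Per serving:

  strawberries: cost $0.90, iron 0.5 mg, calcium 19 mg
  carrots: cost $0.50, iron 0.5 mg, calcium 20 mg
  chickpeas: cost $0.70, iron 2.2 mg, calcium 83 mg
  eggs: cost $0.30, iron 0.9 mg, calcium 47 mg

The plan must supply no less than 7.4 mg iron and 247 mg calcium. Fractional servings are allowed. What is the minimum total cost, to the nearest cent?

$2.35

The cheapest plan sits at a corner of the feasible region — with two constraints it uses at most two foods.
strawberries only: max(7.4/0.5, 247/19) = 14.8 servings → $13.32.
carrots only: max(7.4/0.5, 247/20) = 14.8 servings → $7.40.
chickpeas only: max(7.4/2.2, 247/83) = 3.364 servings → $2.35.
eggs only: max(7.4/0.9, 247/47) = 8.222 servings → $2.47.
strawberries + carrots with both targets exact would need a negative amount; discard.
strawberries + chickpeas: intersection lies outside the first quadrant.
strawberries + eggs: intersection lies outside the first quadrant.
carrots + chickpeas: the both-tight solution has a negative serving — not a feasible corner.
carrots + eggs: the both-tight solution has a negative serving — not a feasible corner.
chickpeas + eggs: intersection lies outside the first quadrant.
The minimum over all feasible corners is $2.35.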